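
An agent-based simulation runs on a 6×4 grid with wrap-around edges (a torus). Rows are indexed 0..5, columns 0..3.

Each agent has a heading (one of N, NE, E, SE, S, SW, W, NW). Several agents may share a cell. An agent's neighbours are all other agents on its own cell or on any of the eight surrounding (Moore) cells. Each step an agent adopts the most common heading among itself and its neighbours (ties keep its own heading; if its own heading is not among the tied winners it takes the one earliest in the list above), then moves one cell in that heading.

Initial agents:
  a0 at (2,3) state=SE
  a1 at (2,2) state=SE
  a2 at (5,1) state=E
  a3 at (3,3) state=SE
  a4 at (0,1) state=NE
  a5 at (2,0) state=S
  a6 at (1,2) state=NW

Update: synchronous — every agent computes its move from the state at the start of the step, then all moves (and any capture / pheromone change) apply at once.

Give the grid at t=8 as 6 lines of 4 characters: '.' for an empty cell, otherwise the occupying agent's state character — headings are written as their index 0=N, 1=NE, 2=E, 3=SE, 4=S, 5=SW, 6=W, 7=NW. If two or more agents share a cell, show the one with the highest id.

....
....
....
..3.
3333
.3.3

t=1: a0@(3,0):SE a1@(3,3):SE a2@(5,2):E a3@(4,0):SE a4@(5,2):NE a5@(3,1):SE a6@(2,3):SE
t=2: a0@(4,1):SE a1@(4,0):SE a2@(5,3):E a3@(5,1):SE a4@(4,3):NE a5@(4,2):SE a6@(3,0):SE
t=3: a0@(5,2):SE a1@(5,1):SE a2@(0,0):SE a3@(0,2):SE a4@(5,0):SE a5@(5,3):SE a6@(4,1):SE
t=4: a0@(0,3):SE a1@(0,2):SE a2@(1,1):SE a3@(1,3):SE a4@(0,1):SE a5@(0,0):SE a6@(5,2):SE
t=5: a0@(1,0):SE a1@(1,3):SE a2@(2,2):SE a3@(2,0):SE a4@(1,2):SE a5@(1,1):SE a6@(0,3):SE
t=6: a0@(2,1):SE a1@(2,0):SE a2@(3,3):SE a3@(3,1):SE a4@(2,3):SE a5@(2,2):SE a6@(1,0):SE
t=7: a0@(3,2):SE a1@(3,1):SE a2@(4,0):SE a3@(4,2):SE a4@(3,0):SE a5@(3,3):SE a6@(2,1):SE
t=8: a0@(4,3):SE a1@(4,2):SE a2@(5,1):SE a3@(5,3):SE a4@(4,1):SE a5@(4,0):SE a6@(3,2):SE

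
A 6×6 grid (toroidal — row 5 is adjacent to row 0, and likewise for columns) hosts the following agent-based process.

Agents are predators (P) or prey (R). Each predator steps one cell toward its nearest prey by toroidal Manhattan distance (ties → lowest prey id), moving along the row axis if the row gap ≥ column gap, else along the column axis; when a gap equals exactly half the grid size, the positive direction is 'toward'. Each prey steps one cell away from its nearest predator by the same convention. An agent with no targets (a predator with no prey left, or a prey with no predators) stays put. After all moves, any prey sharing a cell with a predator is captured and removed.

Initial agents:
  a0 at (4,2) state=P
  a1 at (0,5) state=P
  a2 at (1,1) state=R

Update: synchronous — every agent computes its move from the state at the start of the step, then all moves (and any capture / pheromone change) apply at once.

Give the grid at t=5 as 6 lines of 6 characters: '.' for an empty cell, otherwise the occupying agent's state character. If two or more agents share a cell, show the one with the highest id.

......
......
......
.PP...
......
..R...

t=1: a0@(5,2):P a1@(0,0):P a2@(1,2):R
t=2: a0@(0,2):P a1@(0,1):P a2@(2,2):R
t=3: a0@(1,2):P a1@(1,1):P a2@(3,2):R
t=4: a0@(2,2):P a1@(2,1):P a2@(4,2):R
t=5: a0@(3,2):P a1@(3,1):P a2@(5,2):R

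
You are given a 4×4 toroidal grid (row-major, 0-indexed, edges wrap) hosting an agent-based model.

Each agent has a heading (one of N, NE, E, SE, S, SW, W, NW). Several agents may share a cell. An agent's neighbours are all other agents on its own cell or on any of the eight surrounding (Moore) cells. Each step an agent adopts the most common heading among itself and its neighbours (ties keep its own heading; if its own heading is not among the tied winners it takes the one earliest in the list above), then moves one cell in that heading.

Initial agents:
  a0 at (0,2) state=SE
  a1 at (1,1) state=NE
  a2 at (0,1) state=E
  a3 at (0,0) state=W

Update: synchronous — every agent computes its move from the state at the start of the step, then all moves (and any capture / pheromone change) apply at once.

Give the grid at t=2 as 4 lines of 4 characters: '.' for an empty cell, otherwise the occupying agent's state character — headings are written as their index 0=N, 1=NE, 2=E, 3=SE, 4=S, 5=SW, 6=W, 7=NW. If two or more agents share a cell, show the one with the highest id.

..62
....
3...
...1

t=1: a0@(1,3):SE a1@(0,2):NE a2@(0,2):E a3@(0,3):W
t=2: a0@(2,0):SE a1@(3,3):NE a2@(0,3):E a3@(0,2):W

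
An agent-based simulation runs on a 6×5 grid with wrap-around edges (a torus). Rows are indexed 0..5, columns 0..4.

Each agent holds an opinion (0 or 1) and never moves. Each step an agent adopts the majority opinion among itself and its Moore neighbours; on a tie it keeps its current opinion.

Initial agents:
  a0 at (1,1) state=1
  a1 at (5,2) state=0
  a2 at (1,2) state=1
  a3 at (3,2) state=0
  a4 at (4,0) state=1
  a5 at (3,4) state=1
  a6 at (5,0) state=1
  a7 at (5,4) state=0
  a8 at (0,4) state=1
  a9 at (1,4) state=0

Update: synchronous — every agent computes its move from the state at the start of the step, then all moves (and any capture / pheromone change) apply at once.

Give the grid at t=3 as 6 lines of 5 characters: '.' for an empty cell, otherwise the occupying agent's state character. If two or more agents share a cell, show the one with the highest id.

t=1: a0@(1,1):1 a1@(5,2):0 a2@(1,2):1 a3@(3,2):0 a4@(4,0):1 a5@(3,4):1 a6@(5,0):1 a7@(5,4):1 a8@(0,4):1 a9@(1,4):0
t=2: (unchanged — steady state)

....1
.11.0
.....
..0.1
1....
1.0.1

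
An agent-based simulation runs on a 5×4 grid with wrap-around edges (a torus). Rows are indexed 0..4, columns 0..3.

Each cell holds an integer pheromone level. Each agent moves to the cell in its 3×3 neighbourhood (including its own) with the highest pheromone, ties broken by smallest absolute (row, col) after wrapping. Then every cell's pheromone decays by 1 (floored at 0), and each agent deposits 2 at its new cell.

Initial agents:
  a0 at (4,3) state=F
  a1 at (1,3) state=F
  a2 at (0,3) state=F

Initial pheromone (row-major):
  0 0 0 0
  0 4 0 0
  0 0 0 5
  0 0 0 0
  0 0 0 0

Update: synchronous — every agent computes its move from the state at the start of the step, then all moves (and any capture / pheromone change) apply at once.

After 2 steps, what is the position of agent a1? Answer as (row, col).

t=1: a0@(0,0) a1@(2,3) a2@(0,0) | pheromone: 4 0 0 0 / 0 3 0 0 / 0 0 0 6 / 0 0 0 0 / 0 0 0 0
t=2: a0@(0,0) a1@(2,3) a2@(0,0) | pheromone: 7 0 0 0 / 0 2 0 0 / 0 0 0 7 / 0 0 0 0 / 0 0 0 0

(2, 3)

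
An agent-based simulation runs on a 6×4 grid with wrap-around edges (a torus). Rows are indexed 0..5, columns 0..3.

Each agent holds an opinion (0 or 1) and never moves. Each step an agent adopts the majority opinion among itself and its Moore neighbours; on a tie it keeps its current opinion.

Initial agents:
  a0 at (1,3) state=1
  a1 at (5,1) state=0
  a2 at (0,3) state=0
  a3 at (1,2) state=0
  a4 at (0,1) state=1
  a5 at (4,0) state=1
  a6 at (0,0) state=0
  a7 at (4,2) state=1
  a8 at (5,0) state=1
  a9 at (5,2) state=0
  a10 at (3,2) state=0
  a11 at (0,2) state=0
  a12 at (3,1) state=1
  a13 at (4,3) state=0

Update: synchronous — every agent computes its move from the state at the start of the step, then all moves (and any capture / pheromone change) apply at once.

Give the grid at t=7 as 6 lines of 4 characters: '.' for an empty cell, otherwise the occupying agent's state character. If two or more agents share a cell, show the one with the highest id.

0000
..00
....
.00.
0.00
000.

t=1: a0@(1,3):0 a1@(5,1):0 a2@(0,3):0 a3@(1,2):0 a4@(0,1):0 a5@(4,0):1 a6@(0,0):0 a7@(4,2):0 a8@(5,0):0 a9@(5,2):0 a10@(3,2):0 a11@(0,2):0 a12@(3,1):1 a13@(4,3):0
t=2: a0@(1,3):0 a1@(5,1):0 a2@(0,3):0 a3@(1,2):0 a4@(0,1):0 a5@(4,0):0 a6@(0,0):0 a7@(4,2):0 a8@(5,0):0 a9@(5,2):0 a10@(3,2):0 a11@(0,2):0 a12@(3,1):1 a13@(4,3):0
t=3: a0@(1,3):0 a1@(5,1):0 a2@(0,3):0 a3@(1,2):0 a4@(0,1):0 a5@(4,0):0 a6@(0,0):0 a7@(4,2):0 a8@(5,0):0 a9@(5,2):0 a10@(3,2):0 a11@(0,2):0 a12@(3,1):0 a13@(4,3):0
t=4: (unchanged — steady state)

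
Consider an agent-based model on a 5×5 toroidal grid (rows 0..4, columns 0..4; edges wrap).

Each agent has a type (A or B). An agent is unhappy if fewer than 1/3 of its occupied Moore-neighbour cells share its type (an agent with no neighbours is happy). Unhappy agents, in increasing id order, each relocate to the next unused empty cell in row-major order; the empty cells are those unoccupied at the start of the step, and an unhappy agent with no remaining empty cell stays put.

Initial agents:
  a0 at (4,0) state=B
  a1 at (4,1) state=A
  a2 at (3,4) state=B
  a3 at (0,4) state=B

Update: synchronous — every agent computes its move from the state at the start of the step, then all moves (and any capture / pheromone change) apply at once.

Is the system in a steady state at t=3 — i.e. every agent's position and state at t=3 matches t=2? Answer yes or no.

no

t=1: a0@(4,0):B a1@(0,0):A a2@(3,4):B a3@(0,4):B
t=2: a0@(4,0):B a1@(0,1):A a2@(3,4):B a3@(0,4):B
t=3: a0@(4,0):B a1@(0,0):A a2@(3,4):B a3@(0,4):B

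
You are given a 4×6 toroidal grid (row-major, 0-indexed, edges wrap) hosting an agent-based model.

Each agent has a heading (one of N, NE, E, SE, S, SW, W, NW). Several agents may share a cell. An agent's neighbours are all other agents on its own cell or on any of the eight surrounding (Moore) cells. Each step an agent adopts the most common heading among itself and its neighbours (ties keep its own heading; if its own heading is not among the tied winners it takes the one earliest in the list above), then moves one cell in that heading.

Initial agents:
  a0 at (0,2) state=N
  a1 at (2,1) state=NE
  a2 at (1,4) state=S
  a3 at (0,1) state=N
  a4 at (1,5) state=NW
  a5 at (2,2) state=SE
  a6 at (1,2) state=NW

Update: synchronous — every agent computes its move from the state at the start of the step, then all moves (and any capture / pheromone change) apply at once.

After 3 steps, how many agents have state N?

5

t=1: a0@(3,2):N a1@(1,2):NE a2@(2,4):S a3@(3,1):N a4@(0,4):NW a5@(3,3):SE a6@(0,2):N
t=2: a0@(2,2):N a1@(0,3):NE a2@(3,4):S a3@(2,1):N a4@(3,3):NW a5@(2,3):N a6@(3,2):N
t=3: a0@(1,2):N a1@(3,4):NE a2@(0,4):S a3@(1,1):N a4@(2,3):N a5@(1,3):N a6@(2,2):N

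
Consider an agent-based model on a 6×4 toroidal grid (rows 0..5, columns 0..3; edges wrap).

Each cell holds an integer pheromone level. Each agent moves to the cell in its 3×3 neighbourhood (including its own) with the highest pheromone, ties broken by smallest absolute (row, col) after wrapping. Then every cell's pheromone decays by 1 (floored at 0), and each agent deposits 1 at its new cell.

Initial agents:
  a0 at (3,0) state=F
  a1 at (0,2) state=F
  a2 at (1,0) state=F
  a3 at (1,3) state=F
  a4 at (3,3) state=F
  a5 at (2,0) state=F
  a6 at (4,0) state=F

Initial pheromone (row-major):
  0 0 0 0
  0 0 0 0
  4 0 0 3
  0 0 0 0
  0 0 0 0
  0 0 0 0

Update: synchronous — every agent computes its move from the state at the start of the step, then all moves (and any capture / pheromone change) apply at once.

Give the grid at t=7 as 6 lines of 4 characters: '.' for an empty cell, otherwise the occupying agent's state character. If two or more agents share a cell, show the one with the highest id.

t=1: a0@(2,0) a1@(0,1) a2@(2,0) a3@(2,0) a4@(2,0) a5@(2,0) a6@(3,0) | pheromone: 0 1 0 0 / 0 0 0 0 / 8 0 0 2 / 1 0 0 0 / 0 0 0 0 / 0 0 0 0
t=2: a0@(2,0) a1@(0,1) a2@(2,0) a3@(2,0) a4@(2,0) a5@(2,0) a6@(2,0) | pheromone: 0 1 0 0 / 0 0 0 0 / 13 0 0 1 / 0 0 0 0 / 0 0 0 0 / 0 0 0 0
t=3: a0@(2,0) a1@(0,1) a2@(2,0) a3@(2,0) a4@(2,0) a5@(2,0) a6@(2,0) | pheromone: 0 1 0 0 / 0 0 0 0 / 18 0 0 0 / 0 0 0 0 / 0 0 0 0 / 0 0 0 0
t=4: a0@(2,0) a1@(0,1) a2@(2,0) a3@(2,0) a4@(2,0) a5@(2,0) a6@(2,0) | pheromone: 0 1 0 0 / 0 0 0 0 / 23 0 0 0 / 0 0 0 0 / 0 0 0 0 / 0 0 0 0
t=5: a0@(2,0) a1@(0,1) a2@(2,0) a3@(2,0) a4@(2,0) a5@(2,0) a6@(2,0) | pheromone: 0 1 0 0 / 0 0 0 0 / 28 0 0 0 / 0 0 0 0 / 0 0 0 0 / 0 0 0 0
t=6: a0@(2,0) a1@(0,1) a2@(2,0) a3@(2,0) a4@(2,0) a5@(2,0) a6@(2,0) | pheromone: 0 1 0 0 / 0 0 0 0 / 33 0 0 0 / 0 0 0 0 / 0 0 0 0 / 0 0 0 0
t=7: a0@(2,0) a1@(0,1) a2@(2,0) a3@(2,0) a4@(2,0) a5@(2,0) a6@(2,0) | pheromone: 0 1 0 0 / 0 0 0 0 / 38 0 0 0 / 0 0 0 0 / 0 0 0 0 / 0 0 0 0

.F..
....
F...
....
....
....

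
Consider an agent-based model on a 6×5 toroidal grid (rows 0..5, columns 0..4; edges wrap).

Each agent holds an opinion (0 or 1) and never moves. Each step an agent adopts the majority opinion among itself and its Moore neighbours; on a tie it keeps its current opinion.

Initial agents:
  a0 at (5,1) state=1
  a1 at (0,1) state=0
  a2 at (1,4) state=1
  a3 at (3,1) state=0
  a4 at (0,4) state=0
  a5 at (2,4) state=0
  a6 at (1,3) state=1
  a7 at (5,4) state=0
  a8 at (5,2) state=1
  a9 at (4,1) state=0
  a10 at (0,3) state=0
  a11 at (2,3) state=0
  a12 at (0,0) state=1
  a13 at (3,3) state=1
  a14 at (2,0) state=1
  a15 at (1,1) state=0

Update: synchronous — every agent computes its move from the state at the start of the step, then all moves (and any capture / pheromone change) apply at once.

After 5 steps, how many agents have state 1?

t=1: a0@(5,1):1 a1@(0,1):1 a2@(1,4):1 a3@(3,1):0 a4@(0,4):0 a5@(2,4):1 a6@(1,3):0 a7@(5,4):0 a8@(5,2):0 a9@(4,1):0 a10@(0,3):0 a11@(2,3):1 a12@(0,0):0 a13@(3,3):0 a14@(2,0):0 a15@(1,1):0
t=2: a0@(5,1):0 a1@(0,1):0 a2@(1,4):0 a3@(3,1):0 a4@(0,4):0 a5@(2,4):1 a6@(1,3):0 a7@(5,4):0 a8@(5,2):0 a9@(4,1):0 a10@(0,3):0 a11@(2,3):1 a12@(0,0):0 a13@(3,3):1 a14@(2,0):0 a15@(1,1):0
t=3: (unchanged — steady state)

3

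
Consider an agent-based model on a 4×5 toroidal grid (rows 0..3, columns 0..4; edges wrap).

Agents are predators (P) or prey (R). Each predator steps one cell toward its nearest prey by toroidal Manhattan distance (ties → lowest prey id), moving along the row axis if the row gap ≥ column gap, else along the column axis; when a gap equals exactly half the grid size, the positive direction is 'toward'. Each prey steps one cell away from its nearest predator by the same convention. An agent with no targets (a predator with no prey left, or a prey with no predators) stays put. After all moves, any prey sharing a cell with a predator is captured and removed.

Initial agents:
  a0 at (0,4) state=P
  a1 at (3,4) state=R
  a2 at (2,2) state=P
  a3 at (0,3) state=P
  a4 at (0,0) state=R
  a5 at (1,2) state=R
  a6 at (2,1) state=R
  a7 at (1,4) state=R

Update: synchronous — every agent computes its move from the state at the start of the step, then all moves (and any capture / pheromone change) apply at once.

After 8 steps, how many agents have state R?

t=1: a0@(3,4):P a1@(2,4):R a2@(1,2):P a3@(3,3):P a4@(0,1):R a5@(0,2):R a6@(2,0):R a7@(2,4):R
t=2: a0@(2,4):P a1@(1,4):R a2@(0,2):P a3@(2,3):P a4@(3,1):R a5@(3,2):R a6@(1,0):R a7@(1,4):R
t=3: a0@(1,4):P a1@(0,4):R a2@(3,2):P a3@(1,3):P a4@(2,1):R a5@(2,2):R a6@(0,0):R a7@(0,4):R
t=4: a0@(0,4):P a1@(3,4):R a2@(2,2):P a3@(0,3):P a4@(1,1):R a5@(1,2):R a6@(3,0):R a7@(3,4):R
t=5: a0@(3,4):P a1@(2,4):R a2@(1,2):P a3@(3,3):P a4@(0,1):R a5@(0,2):R a6@(2,0):R a7@(2,4):R
t=6: a0@(2,4):P a1@(1,4):R a2@(0,2):P a3@(2,3):P a4@(3,1):R a5@(3,2):R a6@(1,0):R a7@(1,4):R
t=7: a0@(1,4):P a1@(0,4):R a2@(3,2):P a3@(1,3):P a4@(2,1):R a5@(2,2):R a6@(0,0):R a7@(0,4):R
t=8: a0@(0,4):P a1@(3,4):R a2@(2,2):P a3@(0,3):P a4@(1,1):R a5@(1,2):R a6@(3,0):R a7@(3,4):R

5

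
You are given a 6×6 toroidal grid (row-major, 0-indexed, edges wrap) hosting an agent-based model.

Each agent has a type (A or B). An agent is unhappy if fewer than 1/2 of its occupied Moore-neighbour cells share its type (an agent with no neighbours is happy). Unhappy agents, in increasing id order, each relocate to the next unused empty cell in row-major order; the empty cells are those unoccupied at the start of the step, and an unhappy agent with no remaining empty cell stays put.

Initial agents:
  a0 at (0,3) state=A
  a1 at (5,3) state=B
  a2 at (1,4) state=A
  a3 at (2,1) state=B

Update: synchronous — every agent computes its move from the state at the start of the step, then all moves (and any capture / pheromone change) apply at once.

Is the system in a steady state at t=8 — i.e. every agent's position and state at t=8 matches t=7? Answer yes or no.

t=1: a0@(0,3):A a1@(0,0):B a2@(1,4):A a3@(2,1):B
t=2: (unchanged — steady state)

yes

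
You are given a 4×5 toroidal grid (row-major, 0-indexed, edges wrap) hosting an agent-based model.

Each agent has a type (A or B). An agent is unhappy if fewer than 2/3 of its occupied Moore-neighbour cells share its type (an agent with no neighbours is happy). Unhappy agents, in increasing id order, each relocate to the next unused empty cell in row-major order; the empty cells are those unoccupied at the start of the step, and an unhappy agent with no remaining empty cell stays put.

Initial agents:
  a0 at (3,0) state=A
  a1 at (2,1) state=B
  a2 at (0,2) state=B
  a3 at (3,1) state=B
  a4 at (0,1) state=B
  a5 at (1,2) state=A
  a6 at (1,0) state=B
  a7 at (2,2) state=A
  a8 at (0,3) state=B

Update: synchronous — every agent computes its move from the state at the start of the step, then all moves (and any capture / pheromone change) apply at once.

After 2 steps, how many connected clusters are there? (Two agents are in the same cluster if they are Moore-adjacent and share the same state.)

5

t=1: a0@(0,0):A a1@(0,4):B a2@(0,2):B a3@(1,1):B a4@(1,3):B a5@(1,4):A a6@(1,0):B a7@(2,0):A a8@(2,3):B
t=2: a0@(0,1):A a1@(0,3):B a2@(0,2):B a3@(1,2):B a4@(1,3):B a5@(2,1):A a6@(2,2):B a7@(2,4):A a8@(3,0):B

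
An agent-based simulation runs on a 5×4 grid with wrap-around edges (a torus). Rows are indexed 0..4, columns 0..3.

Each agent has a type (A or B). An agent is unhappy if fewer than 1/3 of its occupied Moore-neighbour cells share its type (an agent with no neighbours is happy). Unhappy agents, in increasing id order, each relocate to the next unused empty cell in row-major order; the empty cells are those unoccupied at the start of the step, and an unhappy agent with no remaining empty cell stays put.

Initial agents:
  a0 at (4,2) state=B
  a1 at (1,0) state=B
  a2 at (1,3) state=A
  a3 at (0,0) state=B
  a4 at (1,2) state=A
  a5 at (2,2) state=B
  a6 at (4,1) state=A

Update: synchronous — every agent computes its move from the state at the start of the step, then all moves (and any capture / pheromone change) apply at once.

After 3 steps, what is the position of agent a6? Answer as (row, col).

t=1: a0@(0,1):B a1@(1,0):B a2@(0,2):A a3@(0,0):B a4@(1,2):A a5@(0,3):B a6@(1,1):A
t=2: (unchanged — steady state)

(1, 1)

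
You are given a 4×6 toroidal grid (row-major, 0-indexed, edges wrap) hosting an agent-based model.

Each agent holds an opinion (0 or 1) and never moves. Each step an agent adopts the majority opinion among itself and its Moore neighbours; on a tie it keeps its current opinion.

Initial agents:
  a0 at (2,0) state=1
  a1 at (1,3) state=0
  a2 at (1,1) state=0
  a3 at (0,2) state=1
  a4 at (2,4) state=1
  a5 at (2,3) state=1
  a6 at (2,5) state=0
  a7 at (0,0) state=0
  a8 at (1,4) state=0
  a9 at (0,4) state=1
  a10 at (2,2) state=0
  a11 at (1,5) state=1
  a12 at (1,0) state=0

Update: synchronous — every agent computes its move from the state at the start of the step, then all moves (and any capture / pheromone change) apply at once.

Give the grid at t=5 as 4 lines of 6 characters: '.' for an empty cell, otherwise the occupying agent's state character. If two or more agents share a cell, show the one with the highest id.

0.0.1.
00.111
0.0110
......

t=1: a0@(2,0):0 a1@(1,3):1 a2@(1,1):0 a3@(0,2):0 a4@(2,4):1 a5@(2,3):0 a6@(2,5):0 a7@(0,0):0 a8@(1,4):1 a9@(0,4):1 a10@(2,2):0 a11@(1,5):1 a12@(1,0):0
t=2: a0@(2,0):0 a1@(1,3):1 a2@(1,1):0 a3@(0,2):0 a4@(2,4):1 a5@(2,3):1 a6@(2,5):0 a7@(0,0):0 a8@(1,4):1 a9@(0,4):1 a10@(2,2):0 a11@(1,5):1 a12@(1,0):0
t=3: (unchanged — steady state)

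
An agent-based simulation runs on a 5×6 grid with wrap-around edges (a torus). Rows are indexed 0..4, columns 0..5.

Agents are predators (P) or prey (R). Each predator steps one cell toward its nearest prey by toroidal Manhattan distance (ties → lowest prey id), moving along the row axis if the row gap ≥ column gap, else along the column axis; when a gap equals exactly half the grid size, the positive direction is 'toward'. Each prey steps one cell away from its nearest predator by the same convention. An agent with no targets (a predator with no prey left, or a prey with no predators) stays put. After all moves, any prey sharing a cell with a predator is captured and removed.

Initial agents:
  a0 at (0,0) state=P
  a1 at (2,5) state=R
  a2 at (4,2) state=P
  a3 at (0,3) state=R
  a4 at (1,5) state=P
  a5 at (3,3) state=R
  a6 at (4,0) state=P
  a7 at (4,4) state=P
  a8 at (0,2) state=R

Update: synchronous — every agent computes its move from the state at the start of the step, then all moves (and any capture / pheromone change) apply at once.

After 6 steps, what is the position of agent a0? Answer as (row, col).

(0, 1)

t=1: a0@(0,1):P a1@(3,5):R a2@(0,2):P a3@(1,3):R a4@(2,5):P a5@(2,3):R a6@(3,0):P a7@(0,4):P a8@(1,2):R
t=2: a0@(1,1):P a1@(4,5):R a2@(1,2):P a3@(2,3):R a4@(3,5):P a5@(2,2):R a6@(3,5):P a7@(1,4):P a8@(2,2):R
t=3: a0@(2,1):P a1@(0,5):R a2@(2,2):P a3@(3,3):R a4@(4,5):P a5@(3,2):R a6@(4,5):P a7@(2,4):P a8@(3,2):R
t=4: a0@(3,1):P a1@(1,5):R a2@(3,2):P a3@(4,3):R a4@(0,5):P a5@(4,2):R a6@(0,5):P a7@(3,4):P a8@(4,2):R
t=5: a0@(4,1):P a1@(2,5):R a2@(4,2):P a3@(0,3):R a4@(1,5):P a5@(0,2):R a6@(1,5):P a7@(4,4):P a8@(0,2):R
t=6: a0@(0,1):P a1@(3,5):R a2@(0,2):P a3@(1,3):R a4@(2,5):P a5@(1,2):R a6@(2,5):P a7@(0,4):P a8@(1,2):R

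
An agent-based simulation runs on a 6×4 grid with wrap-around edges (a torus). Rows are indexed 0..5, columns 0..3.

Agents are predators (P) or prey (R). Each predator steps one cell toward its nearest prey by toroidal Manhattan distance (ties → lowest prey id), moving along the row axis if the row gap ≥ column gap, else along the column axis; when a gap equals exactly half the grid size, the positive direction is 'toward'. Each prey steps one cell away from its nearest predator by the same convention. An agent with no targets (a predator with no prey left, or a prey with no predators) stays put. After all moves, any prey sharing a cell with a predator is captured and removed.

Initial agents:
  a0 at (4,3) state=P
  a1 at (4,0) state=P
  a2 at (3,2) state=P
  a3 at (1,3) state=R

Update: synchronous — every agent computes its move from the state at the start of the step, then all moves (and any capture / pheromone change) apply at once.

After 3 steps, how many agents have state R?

1

t=1: a0@(5,3):P a1@(5,0):P a2@(2,2):P a3@(0,3):R
t=2: a0@(0,3):P a1@(0,0):P a2@(1,2):P a3@(1,3):R
t=3: a0@(1,3):P a1@(1,0):P a2@(1,3):P a3@(2,3):R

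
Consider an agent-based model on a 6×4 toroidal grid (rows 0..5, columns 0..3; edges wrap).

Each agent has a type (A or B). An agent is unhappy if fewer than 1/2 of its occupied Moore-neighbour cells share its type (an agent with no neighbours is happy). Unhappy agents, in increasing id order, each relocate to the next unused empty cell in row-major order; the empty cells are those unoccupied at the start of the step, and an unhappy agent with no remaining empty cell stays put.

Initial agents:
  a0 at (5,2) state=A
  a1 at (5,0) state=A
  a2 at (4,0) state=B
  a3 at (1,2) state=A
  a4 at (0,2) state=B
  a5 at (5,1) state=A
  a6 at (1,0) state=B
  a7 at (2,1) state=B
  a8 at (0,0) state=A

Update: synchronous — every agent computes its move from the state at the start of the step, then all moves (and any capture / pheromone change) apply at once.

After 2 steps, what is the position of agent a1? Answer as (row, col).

(5, 0)

t=1: a0@(5,2):A a1@(5,0):A a2@(0,1):B a3@(0,3):A a4@(1,1):B a5@(5,1):A a6@(1,0):B a7@(2,1):B a8@(0,0):A
t=2: a0@(5,2):A a1@(5,0):A a2@(0,2):B a3@(0,3):A a4@(1,1):B a5@(5,1):A a6@(1,0):B a7@(2,1):B a8@(0,0):A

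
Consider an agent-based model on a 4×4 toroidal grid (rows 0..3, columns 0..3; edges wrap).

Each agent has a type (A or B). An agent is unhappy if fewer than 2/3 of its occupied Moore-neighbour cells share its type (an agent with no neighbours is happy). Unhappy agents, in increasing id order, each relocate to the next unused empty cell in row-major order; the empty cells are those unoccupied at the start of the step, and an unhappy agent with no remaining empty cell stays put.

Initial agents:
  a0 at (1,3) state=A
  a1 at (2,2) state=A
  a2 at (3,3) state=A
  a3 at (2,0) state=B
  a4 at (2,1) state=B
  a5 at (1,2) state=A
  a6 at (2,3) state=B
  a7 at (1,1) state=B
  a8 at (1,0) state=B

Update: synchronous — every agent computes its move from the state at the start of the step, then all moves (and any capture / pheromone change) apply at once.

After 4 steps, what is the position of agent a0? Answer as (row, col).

(1, 0)

t=1: a0@(0,0):A a1@(0,1):A a2@(0,2):A a3@(2,0):B a4@(0,3):B a5@(3,0):A a6@(3,1):B a7@(3,2):B a8@(1,0):B
t=2: a0@(1,1):A a1@(1,2):A a2@(1,3):A a3@(2,0):B a4@(2,1):B a5@(2,2):A a6@(2,3):B a7@(3,3):B a8@(1,0):B
t=3: a0@(0,0):A a1@(0,1):A a2@(0,2):A a3@(2,0):B a4@(0,3):B a5@(3,0):A a6@(3,1):B a7@(3,3):B a8@(3,2):B
t=4: a0@(1,0):A a1@(1,1):A a2@(1,2):A a3@(2,0):B a4@(1,3):B a5@(2,1):A a6@(2,2):B a7@(2,3):B a8@(3,2):B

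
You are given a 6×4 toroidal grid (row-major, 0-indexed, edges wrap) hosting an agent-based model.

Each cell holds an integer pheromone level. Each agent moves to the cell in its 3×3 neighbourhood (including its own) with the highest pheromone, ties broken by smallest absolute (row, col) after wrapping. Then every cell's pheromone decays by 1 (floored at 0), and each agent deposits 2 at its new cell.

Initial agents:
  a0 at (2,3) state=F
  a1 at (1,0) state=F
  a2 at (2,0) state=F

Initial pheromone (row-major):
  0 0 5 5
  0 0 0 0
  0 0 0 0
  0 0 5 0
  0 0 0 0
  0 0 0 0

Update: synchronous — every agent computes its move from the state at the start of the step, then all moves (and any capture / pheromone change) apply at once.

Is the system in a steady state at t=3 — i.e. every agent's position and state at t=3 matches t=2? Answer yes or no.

t=1: a0@(3,2) a1@(0,3) a2@(1,0) | pheromone: 0 0 4 6 / 2 0 0 0 / 0 0 0 0 / 0 0 6 0 / 0 0 0 0 / 0 0 0 0
t=2: a0@(3,2) a1@(0,3) a2@(0,3) | pheromone: 0 0 3 9 / 1 0 0 0 / 0 0 0 0 / 0 0 7 0 / 0 0 0 0 / 0 0 0 0
t=3: a0@(3,2) a1@(0,3) a2@(0,3) | pheromone: 0 0 2 12 / 0 0 0 0 / 0 0 0 0 / 0 0 8 0 / 0 0 0 0 / 0 0 0 0

yes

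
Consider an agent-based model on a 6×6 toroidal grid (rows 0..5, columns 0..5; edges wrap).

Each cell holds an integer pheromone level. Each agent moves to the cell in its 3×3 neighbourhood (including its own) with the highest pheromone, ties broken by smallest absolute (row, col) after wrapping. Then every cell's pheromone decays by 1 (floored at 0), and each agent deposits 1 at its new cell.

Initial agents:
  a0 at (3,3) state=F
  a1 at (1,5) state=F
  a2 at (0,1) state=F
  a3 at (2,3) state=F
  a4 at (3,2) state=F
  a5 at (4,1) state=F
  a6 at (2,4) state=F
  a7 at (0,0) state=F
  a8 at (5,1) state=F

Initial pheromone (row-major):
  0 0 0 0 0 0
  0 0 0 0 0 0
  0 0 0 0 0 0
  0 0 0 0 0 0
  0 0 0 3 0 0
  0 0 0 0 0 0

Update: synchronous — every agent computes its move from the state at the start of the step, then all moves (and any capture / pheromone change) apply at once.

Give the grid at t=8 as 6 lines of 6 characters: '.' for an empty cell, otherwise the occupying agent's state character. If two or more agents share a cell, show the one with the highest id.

F.....
..F...
......
F.....
...F..
......

t=1: a0@(4,3) a1@(0,0) a2@(0,0) a3@(1,2) a4@(4,3) a5@(3,0) a6@(1,3) a7@(0,0) a8@(0,0) | pheromone: 4 0 0 0 0 0 / 0 0 1 1 0 0 / 0 0 0 0 0 0 / 1 0 0 0 0 0 / 0 0 0 4 0 0 / 0 0 0 0 0 0
t=2: a0@(4,3) a1@(0,0) a2@(0,0) a3@(1,2) a4@(4,3) a5@(3,0) a6@(1,2) a7@(0,0) a8@(0,0) | pheromone: 7 0 0 0 0 0 / 0 0 2 0 0 0 / 0 0 0 0 0 0 / 1 0 0 0 0 0 / 0 0 0 5 0 0 / 0 0 0 0 0 0
t=3: a0@(4,3) a1@(0,0) a2@(0,0) a3@(1,2) a4@(4,3) a5@(3,0) a6@(1,2) a7@(0,0) a8@(0,0) | pheromone: 10 0 0 0 0 0 / 0 0 3 0 0 0 / 0 0 0 0 0 0 / 1 0 0 0 0 0 / 0 0 0 6 0 0 / 0 0 0 0 0 0
t=4: a0@(4,3) a1@(0,0) a2@(0,0) a3@(1,2) a4@(4,3) a5@(3,0) a6@(1,2) a7@(0,0) a8@(0,0) | pheromone: 13 0 0 0 0 0 / 0 0 4 0 0 0 / 0 0 0 0 0 0 / 1 0 0 0 0 0 / 0 0 0 7 0 0 / 0 0 0 0 0 0
t=5: a0@(4,3) a1@(0,0) a2@(0,0) a3@(1,2) a4@(4,3) a5@(3,0) a6@(1,2) a7@(0,0) a8@(0,0) | pheromone: 16 0 0 0 0 0 / 0 0 5 0 0 0 / 0 0 0 0 0 0 / 1 0 0 0 0 0 / 0 0 0 8 0 0 / 0 0 0 0 0 0
t=6: a0@(4,3) a1@(0,0) a2@(0,0) a3@(1,2) a4@(4,3) a5@(3,0) a6@(1,2) a7@(0,0) a8@(0,0) | pheromone: 19 0 0 0 0 0 / 0 0 6 0 0 0 / 0 0 0 0 0 0 / 1 0 0 0 0 0 / 0 0 0 9 0 0 / 0 0 0 0 0 0
t=7: a0@(4,3) a1@(0,0) a2@(0,0) a3@(1,2) a4@(4,3) a5@(3,0) a6@(1,2) a7@(0,0) a8@(0,0) | pheromone: 22 0 0 0 0 0 / 0 0 7 0 0 0 / 0 0 0 0 0 0 / 1 0 0 0 0 0 / 0 0 0 10 0 0 / 0 0 0 0 0 0
t=8: a0@(4,3) a1@(0,0) a2@(0,0) a3@(1,2) a4@(4,3) a5@(3,0) a6@(1,2) a7@(0,0) a8@(0,0) | pheromone: 25 0 0 0 0 0 / 0 0 8 0 0 0 / 0 0 0 0 0 0 / 1 0 0 0 0 0 / 0 0 0 11 0 0 / 0 0 0 0 0 0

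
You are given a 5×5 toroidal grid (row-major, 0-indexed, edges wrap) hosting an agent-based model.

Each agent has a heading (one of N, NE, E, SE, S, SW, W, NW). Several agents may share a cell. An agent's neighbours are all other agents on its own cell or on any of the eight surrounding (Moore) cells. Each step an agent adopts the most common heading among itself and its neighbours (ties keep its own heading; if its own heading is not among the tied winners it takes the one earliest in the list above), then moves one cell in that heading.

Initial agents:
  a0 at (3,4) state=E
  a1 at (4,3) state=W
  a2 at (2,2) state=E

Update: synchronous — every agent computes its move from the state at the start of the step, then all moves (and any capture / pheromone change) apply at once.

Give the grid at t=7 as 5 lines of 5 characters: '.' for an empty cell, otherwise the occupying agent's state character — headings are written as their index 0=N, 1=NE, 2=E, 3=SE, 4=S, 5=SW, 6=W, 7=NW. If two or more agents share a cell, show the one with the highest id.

.....
.....
....2
.2...
.6...

t=1: a0@(3,0):E a1@(4,2):W a2@(2,3):E
t=2: a0@(3,1):E a1@(4,1):W a2@(2,4):E
t=3: a0@(3,2):E a1@(4,0):W a2@(2,0):E
t=4: a0@(3,3):E a1@(4,4):W a2@(2,1):E
t=5: a0@(3,4):E a1@(4,3):W a2@(2,2):E
t=6: a0@(3,0):E a1@(4,2):W a2@(2,3):E
t=7: a0@(3,1):E a1@(4,1):W a2@(2,4):E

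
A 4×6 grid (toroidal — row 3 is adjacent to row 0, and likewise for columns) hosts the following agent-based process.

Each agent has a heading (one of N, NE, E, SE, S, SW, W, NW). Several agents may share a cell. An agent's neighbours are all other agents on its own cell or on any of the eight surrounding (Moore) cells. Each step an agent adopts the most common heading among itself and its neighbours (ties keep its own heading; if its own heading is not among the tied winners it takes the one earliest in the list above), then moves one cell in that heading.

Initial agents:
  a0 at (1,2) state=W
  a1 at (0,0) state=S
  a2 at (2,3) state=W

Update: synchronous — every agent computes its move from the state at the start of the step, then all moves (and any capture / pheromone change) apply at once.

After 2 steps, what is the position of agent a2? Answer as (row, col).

(2, 1)

t=1: a0@(1,1):W a1@(1,0):S a2@(2,2):W
t=2: a0@(1,0):W a1@(2,0):S a2@(2,1):W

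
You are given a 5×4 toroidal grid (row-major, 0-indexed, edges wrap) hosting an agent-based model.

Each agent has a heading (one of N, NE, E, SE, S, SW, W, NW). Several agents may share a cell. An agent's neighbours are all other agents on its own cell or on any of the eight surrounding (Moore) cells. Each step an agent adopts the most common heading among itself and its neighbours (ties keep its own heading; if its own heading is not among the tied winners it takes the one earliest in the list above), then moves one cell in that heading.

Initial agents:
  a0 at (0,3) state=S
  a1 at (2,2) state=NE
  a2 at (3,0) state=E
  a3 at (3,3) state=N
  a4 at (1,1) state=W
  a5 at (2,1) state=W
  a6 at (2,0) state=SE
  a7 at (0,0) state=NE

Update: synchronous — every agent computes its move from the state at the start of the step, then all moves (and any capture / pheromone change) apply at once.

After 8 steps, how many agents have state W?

t=1: a0@(1,3):S a1@(2,1):W a2@(3,1):E a3@(2,3):N a4@(1,0):W a5@(2,0):W a6@(2,3):W a7@(4,1):NE
t=2: a0@(1,2):W a1@(2,0):W a2@(3,0):W a3@(2,2):W a4@(1,3):W a5@(2,3):W a6@(2,2):W a7@(3,2):NE
t=3: a0@(1,1):W a1@(2,3):W a2@(3,3):W a3@(2,1):W a4@(1,2):W a5@(2,2):W a6@(2,1):W a7@(3,1):W
t=4: a0@(1,0):W a1@(2,2):W a2@(3,2):W a3@(2,0):W a4@(1,1):W a5@(2,1):W a6@(2,0):W a7@(3,0):W
t=5: a0@(1,3):W a1@(2,1):W a2@(3,1):W a3@(2,3):W a4@(1,0):W a5@(2,0):W a6@(2,3):W a7@(3,3):W
t=6: a0@(1,2):W a1@(2,0):W a2@(3,0):W a3@(2,2):W a4@(1,3):W a5@(2,3):W a6@(2,2):W a7@(3,2):W
t=7: a0@(1,1):W a1@(2,3):W a2@(3,3):W a3@(2,1):W a4@(1,2):W a5@(2,2):W a6@(2,1):W a7@(3,1):W
t=8: a0@(1,0):W a1@(2,2):W a2@(3,2):W a3@(2,0):W a4@(1,1):W a5@(2,1):W a6@(2,0):W a7@(3,0):W

8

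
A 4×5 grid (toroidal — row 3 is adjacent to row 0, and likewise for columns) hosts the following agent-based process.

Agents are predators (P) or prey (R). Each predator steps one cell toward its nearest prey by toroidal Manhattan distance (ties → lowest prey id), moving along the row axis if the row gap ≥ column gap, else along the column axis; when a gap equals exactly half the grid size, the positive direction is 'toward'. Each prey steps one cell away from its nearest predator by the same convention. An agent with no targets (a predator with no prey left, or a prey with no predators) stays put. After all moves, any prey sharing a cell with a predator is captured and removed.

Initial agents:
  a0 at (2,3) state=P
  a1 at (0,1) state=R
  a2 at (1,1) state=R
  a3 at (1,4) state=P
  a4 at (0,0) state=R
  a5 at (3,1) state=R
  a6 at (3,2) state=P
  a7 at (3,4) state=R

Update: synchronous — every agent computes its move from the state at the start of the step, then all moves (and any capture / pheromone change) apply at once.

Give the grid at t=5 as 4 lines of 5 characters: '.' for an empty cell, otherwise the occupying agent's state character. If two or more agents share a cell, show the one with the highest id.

t=1: a0@(3,3):P a1@(1,1):R a2@(1,2):R a3@(1,0):P a4@(3,0):R a5@(3,0):R a6@(3,1):P a7@(0,4):R
t=2: a0@(3,4):P a1@(1,2):R a2@(1,3):R a3@(1,1):P a6@(3,0):P a7@(1,4):R
t=3: a0@(0,4):P a1@(1,3):R a2@(1,4):R a3@(1,2):P a6@(0,0):P
t=4: a0@(1,4):P a2@(2,4):R a3@(1,3):P a6@(1,0):P
t=5: a0@(2,4):P a2@(3,4):R a3@(2,3):P a6@(2,0):P

.....
.....
P..PP
....R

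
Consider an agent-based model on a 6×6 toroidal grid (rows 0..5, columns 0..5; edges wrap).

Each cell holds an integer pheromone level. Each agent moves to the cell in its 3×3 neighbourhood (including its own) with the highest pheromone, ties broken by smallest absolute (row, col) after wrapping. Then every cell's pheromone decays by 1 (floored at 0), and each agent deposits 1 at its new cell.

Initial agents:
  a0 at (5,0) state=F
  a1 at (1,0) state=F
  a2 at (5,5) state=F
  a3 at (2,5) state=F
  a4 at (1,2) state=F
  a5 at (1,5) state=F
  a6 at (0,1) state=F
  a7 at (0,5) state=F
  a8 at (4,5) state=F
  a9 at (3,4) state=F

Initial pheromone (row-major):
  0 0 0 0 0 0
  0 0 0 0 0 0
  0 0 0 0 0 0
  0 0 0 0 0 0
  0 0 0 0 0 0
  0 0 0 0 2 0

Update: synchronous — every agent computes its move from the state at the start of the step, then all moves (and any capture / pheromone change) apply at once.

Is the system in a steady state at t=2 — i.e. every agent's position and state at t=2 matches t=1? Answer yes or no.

t=1: a0@(0,0) a1@(0,0) a2@(5,4) a3@(1,0) a4@(0,1) a5@(0,0) a6@(0,0) a7@(5,4) a8@(5,4) a9@(2,3) | pheromone: 4 1 0 0 0 0 / 1 0 0 0 0 0 / 0 0 0 1 0 0 / 0 0 0 0 0 0 / 0 0 0 0 0 0 / 0 0 0 0 4 0
t=2: a0@(0,0) a1@(0,0) a2@(5,4) a3@(0,0) a4@(0,0) a5@(0,0) a6@(0,0) a7@(5,4) a8@(5,4) a9@(2,3) | pheromone: 9 0 0 0 0 0 / 0 0 0 0 0 0 / 0 0 0 1 0 0 / 0 0 0 0 0 0 / 0 0 0 0 0 0 / 0 0 0 0 6 0

no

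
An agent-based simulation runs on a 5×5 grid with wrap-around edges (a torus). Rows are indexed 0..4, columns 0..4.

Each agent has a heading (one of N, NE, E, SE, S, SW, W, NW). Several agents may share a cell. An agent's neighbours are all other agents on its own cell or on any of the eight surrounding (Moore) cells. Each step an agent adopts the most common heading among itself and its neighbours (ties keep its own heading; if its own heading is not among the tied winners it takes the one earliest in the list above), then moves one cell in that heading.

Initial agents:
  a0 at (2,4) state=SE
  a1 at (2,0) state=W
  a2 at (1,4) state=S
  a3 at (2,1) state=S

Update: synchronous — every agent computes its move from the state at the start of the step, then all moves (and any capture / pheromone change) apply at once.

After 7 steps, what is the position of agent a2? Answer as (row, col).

t=1: a0@(3,0):SE a1@(3,0):S a2@(2,4):S a3@(3,1):S
t=2: a0@(4,0):S a1@(4,0):S a2@(3,4):S a3@(4,1):S
t=3: a0@(0,0):S a1@(0,0):S a2@(4,4):S a3@(0,1):S
t=4: a0@(1,0):S a1@(1,0):S a2@(0,4):S a3@(1,1):S
t=5: a0@(2,0):S a1@(2,0):S a2@(1,4):S a3@(2,1):S
t=6: a0@(3,0):S a1@(3,0):S a2@(2,4):S a3@(3,1):S
t=7: a0@(4,0):S a1@(4,0):S a2@(3,4):S a3@(4,1):S

(3, 4)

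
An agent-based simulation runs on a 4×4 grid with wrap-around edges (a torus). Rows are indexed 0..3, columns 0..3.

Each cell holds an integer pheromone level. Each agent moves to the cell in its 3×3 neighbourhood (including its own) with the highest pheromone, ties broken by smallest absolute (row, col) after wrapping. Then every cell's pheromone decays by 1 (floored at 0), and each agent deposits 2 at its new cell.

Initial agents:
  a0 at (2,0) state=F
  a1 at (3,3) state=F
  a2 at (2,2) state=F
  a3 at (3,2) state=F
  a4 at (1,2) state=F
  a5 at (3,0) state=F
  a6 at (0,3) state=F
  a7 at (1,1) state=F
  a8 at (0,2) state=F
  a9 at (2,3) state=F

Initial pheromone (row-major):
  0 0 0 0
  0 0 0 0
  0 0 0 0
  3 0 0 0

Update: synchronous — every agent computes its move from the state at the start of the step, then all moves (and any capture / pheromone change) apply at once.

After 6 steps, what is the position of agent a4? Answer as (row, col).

t=1: a0@(3,0) a1@(3,0) a2@(1,1) a3@(0,1) a4@(0,1) a5@(3,0) a6@(3,0) a7@(0,0) a8@(0,1) a9@(3,0) | pheromone: 2 6 0 0 / 0 2 0 0 / 0 0 0 0 / 12 0 0 0
t=2: a0@(3,0) a1@(3,0) a2@(0,1) a3@(3,0) a4@(3,0) a5@(3,0) a6@(3,0) a7@(3,0) a8@(3,0) a9@(3,0) | pheromone: 1 7 0 0 / 0 1 0 0 / 0 0 0 0 / 29 0 0 0
t=3: a0@(3,0) a1@(3,0) a2@(3,0) a3@(3,0) a4@(3,0) a5@(3,0) a6@(3,0) a7@(3,0) a8@(3,0) a9@(3,0) | pheromone: 0 6 0 0 / 0 0 0 0 / 0 0 0 0 / 48 0 0 0
t=4: a0@(3,0) a1@(3,0) a2@(3,0) a3@(3,0) a4@(3,0) a5@(3,0) a6@(3,0) a7@(3,0) a8@(3,0) a9@(3,0) | pheromone: 0 5 0 0 / 0 0 0 0 / 0 0 0 0 / 67 0 0 0
t=5: a0@(3,0) a1@(3,0) a2@(3,0) a3@(3,0) a4@(3,0) a5@(3,0) a6@(3,0) a7@(3,0) a8@(3,0) a9@(3,0) | pheromone: 0 4 0 0 / 0 0 0 0 / 0 0 0 0 / 86 0 0 0
t=6: a0@(3,0) a1@(3,0) a2@(3,0) a3@(3,0) a4@(3,0) a5@(3,0) a6@(3,0) a7@(3,0) a8@(3,0) a9@(3,0) | pheromone: 0 3 0 0 / 0 0 0 0 / 0 0 0 0 / 105 0 0 0

(3, 0)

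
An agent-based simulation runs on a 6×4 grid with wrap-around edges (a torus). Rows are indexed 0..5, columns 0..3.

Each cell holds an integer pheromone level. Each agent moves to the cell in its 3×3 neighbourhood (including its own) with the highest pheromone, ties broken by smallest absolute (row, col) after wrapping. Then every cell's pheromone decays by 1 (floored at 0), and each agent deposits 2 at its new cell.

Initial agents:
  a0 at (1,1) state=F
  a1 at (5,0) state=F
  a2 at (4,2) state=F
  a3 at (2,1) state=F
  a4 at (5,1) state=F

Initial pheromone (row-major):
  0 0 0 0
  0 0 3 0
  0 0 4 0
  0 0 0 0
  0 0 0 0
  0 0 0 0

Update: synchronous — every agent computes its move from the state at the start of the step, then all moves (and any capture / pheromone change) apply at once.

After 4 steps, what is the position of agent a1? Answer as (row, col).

(0, 0)

t=1: a0@(2,2) a1@(0,0) a2@(3,1) a3@(2,2) a4@(0,0) | pheromone: 4 0 0 0 / 0 0 2 0 / 0 0 7 0 / 0 2 0 0 / 0 0 0 0 / 0 0 0 0
t=2: a0@(2,2) a1@(0,0) a2@(2,2) a3@(2,2) a4@(0,0) | pheromone: 7 0 0 0 / 0 0 1 0 / 0 0 12 0 / 0 1 0 0 / 0 0 0 0 / 0 0 0 0
t=3: a0@(2,2) a1@(0,0) a2@(2,2) a3@(2,2) a4@(0,0) | pheromone: 10 0 0 0 / 0 0 0 0 / 0 0 17 0 / 0 0 0 0 / 0 0 0 0 / 0 0 0 0
t=4: a0@(2,2) a1@(0,0) a2@(2,2) a3@(2,2) a4@(0,0) | pheromone: 13 0 0 0 / 0 0 0 0 / 0 0 22 0 / 0 0 0 0 / 0 0 0 0 / 0 0 0 0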